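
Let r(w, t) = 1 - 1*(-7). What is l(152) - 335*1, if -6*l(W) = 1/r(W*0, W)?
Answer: -16081/48 ≈ -335.02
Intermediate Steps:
r(w, t) = 8 (r(w, t) = 1 + 7 = 8)
l(W) = -1/48 (l(W) = -⅙/8 = -⅙*⅛ = -1/48)
l(152) - 335*1 = -1/48 - 335*1 = -1/48 - 335 = -16081/48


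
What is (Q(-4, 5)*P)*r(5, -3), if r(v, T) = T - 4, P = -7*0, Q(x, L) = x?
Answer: 0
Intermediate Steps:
P = 0
r(v, T) = -4 + T
(Q(-4, 5)*P)*r(5, -3) = (-4*0)*(-4 - 3) = 0*(-7) = 0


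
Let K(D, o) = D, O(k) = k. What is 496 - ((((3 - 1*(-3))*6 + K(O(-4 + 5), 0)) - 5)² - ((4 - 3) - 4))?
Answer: -531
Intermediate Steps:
496 - ((((3 - 1*(-3))*6 + K(O(-4 + 5), 0)) - 5)² - ((4 - 3) - 4)) = 496 - ((((3 - 1*(-3))*6 + (-4 + 5)) - 5)² - ((4 - 3) - 4)) = 496 - ((((3 + 3)*6 + 1) - 5)² - (1 - 4)) = 496 - (((6*6 + 1) - 5)² - 1*(-3)) = 496 - (((36 + 1) - 5)² + 3) = 496 - ((37 - 5)² + 3) = 496 - (32² + 3) = 496 - (1024 + 3) = 496 - 1*1027 = 496 - 1027 = -531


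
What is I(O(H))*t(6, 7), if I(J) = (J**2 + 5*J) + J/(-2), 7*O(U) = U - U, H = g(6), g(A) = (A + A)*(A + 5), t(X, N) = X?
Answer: 0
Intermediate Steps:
g(A) = 2*A*(5 + A) (g(A) = (2*A)*(5 + A) = 2*A*(5 + A))
H = 132 (H = 2*6*(5 + 6) = 2*6*11 = 132)
O(U) = 0 (O(U) = (U - U)/7 = (1/7)*0 = 0)
I(J) = J**2 + 9*J/2 (I(J) = (J**2 + 5*J) + J*(-1/2) = (J**2 + 5*J) - J/2 = J**2 + 9*J/2)
I(O(H))*t(6, 7) = ((1/2)*0*(9 + 2*0))*6 = ((1/2)*0*(9 + 0))*6 = ((1/2)*0*9)*6 = 0*6 = 0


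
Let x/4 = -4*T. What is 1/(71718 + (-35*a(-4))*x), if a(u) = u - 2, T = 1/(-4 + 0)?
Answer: 1/72558 ≈ 1.3782e-5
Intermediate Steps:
T = -¼ (T = 1/(-4) = -¼ ≈ -0.25000)
a(u) = -2 + u
x = 4 (x = 4*(-4*(-¼)) = 4*1 = 4)
1/(71718 + (-35*a(-4))*x) = 1/(71718 - 35*(-2 - 4)*4) = 1/(71718 - 35*(-6)*4) = 1/(71718 + 210*4) = 1/(71718 + 840) = 1/72558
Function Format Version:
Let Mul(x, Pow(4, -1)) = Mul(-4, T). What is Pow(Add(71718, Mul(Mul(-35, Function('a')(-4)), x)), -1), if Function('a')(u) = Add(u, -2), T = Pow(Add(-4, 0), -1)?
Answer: Rational(1, 72558) ≈ 1.3782e-5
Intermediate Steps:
T = Rational(-1, 4) (T = Pow(-4, -1) = Rational(-1, 4) ≈ -0.25000)
Function('a')(u) = Add(-2, u)
x = 4 (x = Mul(4, Mul(-4, Rational(-1, 4))) = Mul(4, 1) = 4)
Pow(Add(71718, Mul(Mul(-35, Function('a')(-4)), x)), -1) = Pow(Add(71718, Mul(Mul(-35, Add(-2, -4)), 4)), -1) = Pow(Add(71718, Mul(Mul(-35, -6), 4)), -1) = Pow(Add(71718, Mul(210, 4)), -1) = Pow(Add(71718, 840), -1) = Pow(72558, -1) = Rational(1, 72558)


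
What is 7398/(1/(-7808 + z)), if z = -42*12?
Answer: -61492176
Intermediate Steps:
z = -504
7398/(1/(-7808 + z)) = 7398/(1/(-7808 - 504)) = 7398/(1/(-8312)) = 7398/(-1/8312) = 7398*(-8312) = -61492176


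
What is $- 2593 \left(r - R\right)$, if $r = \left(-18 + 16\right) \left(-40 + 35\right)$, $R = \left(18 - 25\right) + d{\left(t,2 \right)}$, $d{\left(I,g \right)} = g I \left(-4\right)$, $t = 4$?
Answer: $-127057$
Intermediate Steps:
$d{\left(I,g \right)} = - 4 I g$ ($d{\left(I,g \right)} = I g \left(-4\right) = - 4 I g$)
$R = -39$ ($R = \left(18 - 25\right) - 16 \cdot 2 = -7 - 32 = -39$)
$r = 10$ ($r = \left(-2\right) \left(-5\right) = 10$)
$- 2593 \left(r - R\right) = - 2593 \left(10 - -39\right) = - 2593 \left(10 + 39\right) = \left(-2593\right) 49 = -127057$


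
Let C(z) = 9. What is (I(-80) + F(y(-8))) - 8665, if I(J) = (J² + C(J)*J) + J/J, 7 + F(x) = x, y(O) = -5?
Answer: -2996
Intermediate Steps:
F(x) = -7 + x
I(J) = 1 + J² + 9*J (I(J) = (J² + 9*J) + J/J = (J² + 9*J) + 1 = 1 + J² + 9*J)
(I(-80) + F(y(-8))) - 8665 = ((1 + (-80)² + 9*(-80)) + (-7 - 5)) - 8665 = ((1 + 6400 - 720) - 12) - 8665 = (5681 - 12) - 8665 = 5669 - 8665 = -2996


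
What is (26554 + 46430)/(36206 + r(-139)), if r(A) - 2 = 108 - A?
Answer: 72984/36455 ≈ 2.0020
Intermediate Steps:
r(A) = 110 - A (r(A) = 2 + (108 - A) = 110 - A)
(26554 + 46430)/(36206 + r(-139)) = (26554 + 46430)/(36206 + (110 - 1*(-139))) = 72984/(36206 + (110 + 139)) = 72984/(36206 + 249) = 72984/36455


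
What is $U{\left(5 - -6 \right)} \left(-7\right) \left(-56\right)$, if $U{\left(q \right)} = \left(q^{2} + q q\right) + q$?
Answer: $99176$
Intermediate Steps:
$U{\left(q \right)} = q + 2 q^{2}$ ($U{\left(q \right)} = \left(q^{2} + q^{2}\right) + q = 2 q^{2} + q = q + 2 q^{2}$)
$U{\left(5 - -6 \right)} \left(-7\right) \left(-56\right) = \left(5 - -6\right) \left(1 + 2 \left(5 - -6\right)\right) \left(-7\right) \left(-56\right) = \left(5 + 6\right) \left(1 + 2 \left(5 + 6\right)\right) \left(-7\right) \left(-56\right) = 11 \left(1 + 2 \cdot 11\right) \left(-7\right) \left(-56\right) = 11 \left(1 + 22\right) \left(-7\right) \left(-56\right) = 11 \cdot 23 \left(-7\right) \left(-56\right) = 253 \left(-7\right) \left(-56\right) = \left(-1771\right) \left(-56\right) = 99176$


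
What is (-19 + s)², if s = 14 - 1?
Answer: 36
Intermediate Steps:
s = 13
(-19 + s)² = (-19 + 13)² = (-6)² = 36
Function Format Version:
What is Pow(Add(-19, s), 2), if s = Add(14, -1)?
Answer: 36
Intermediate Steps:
s = 13
Pow(Add(-19, s), 2) = Pow(Add(-19, 13), 2) = Pow(-6, 2) = 36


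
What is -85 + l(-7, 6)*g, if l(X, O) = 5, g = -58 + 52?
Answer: -115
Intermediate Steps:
g = -6
-85 + l(-7, 6)*g = -85 + 5*(-6) = -85 - 30 = -115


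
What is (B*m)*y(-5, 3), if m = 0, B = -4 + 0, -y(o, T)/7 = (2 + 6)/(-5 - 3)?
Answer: 0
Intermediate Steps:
y(o, T) = 7 (y(o, T) = -7*(2 + 6)/(-5 - 3) = -56/(-8) = -56*(-1)/8 = -7*(-1) = 7)
B = -4
(B*m)*y(-5, 3) = -4*0*7 = 0*7 = 0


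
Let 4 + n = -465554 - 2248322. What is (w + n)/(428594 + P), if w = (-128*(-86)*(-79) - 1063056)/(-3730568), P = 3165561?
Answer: -1265538993894/1676029953755 ≈ -0.75508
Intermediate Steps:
n = -2713880 (n = -4 + (-465554 - 2248322) = -4 - 2713876 = -2713880)
w = 241586/466321 (w = (11008*(-79) - 1063056)*(-1/3730568) = (-869632 - 1063056)*(-1/3730568) = -1932688*(-1/3730568) = 241586/466321 ≈ 0.51807)
(w + n)/(428594 + P) = (241586/466321 - 2713880)/(428594 + 3165561) = -1265538993894/466321/3594155 = -1265538993894/466321*1/3594155 = -1265538993894/1676029953755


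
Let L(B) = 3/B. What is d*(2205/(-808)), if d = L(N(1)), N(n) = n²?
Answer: -6615/808 ≈ -8.1869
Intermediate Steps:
d = 3 (d = 3/(1²) = 3/1 = 3*1 = 3)
d*(2205/(-808)) = 3*(2205/(-808)) = 3*(2205*(-1/808)) = 3*(-2205/808) = -6615/808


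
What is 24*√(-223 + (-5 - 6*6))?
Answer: 48*I*√66 ≈ 389.95*I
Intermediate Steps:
24*√(-223 + (-5 - 6*6)) = 24*√(-223 + (-5 - 36)) = 24*√(-223 - 41) = 24*√(-264) = 24*(2*I*√66) = 48*I*√66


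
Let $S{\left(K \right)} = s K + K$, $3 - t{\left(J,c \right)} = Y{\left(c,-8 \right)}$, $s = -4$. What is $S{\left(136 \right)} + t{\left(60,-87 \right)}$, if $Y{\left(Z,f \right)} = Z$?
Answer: $-318$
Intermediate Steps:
$t{\left(J,c \right)} = 3 - c$
$S{\left(K \right)} = - 3 K$ ($S{\left(K \right)} = - 4 K + K = - 3 K$)
$S{\left(136 \right)} + t{\left(60,-87 \right)} = \left(-3\right) 136 + \left(3 - -87\right) = -408 + \left(3 + 87\right) = -408 + 90 = -318$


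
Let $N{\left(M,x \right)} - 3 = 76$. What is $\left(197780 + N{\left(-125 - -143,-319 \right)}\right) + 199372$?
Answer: $397231$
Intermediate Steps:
$N{\left(M,x \right)} = 79$ ($N{\left(M,x \right)} = 3 + 76 = 79$)
$\left(197780 + N{\left(-125 - -143,-319 \right)}\right) + 199372 = \left(197780 + 79\right) + 199372 = 197859 + 199372 = 397231$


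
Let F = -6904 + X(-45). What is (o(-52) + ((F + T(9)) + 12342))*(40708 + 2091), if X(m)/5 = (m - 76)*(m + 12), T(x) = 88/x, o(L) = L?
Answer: 9768743353/9 ≈ 1.0854e+9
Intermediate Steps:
X(m) = 5*(-76 + m)*(12 + m) (X(m) = 5*((m - 76)*(m + 12)) = 5*((-76 + m)*(12 + m)) = 5*(-76 + m)*(12 + m))
F = 13061 (F = -6904 + (-4560 - 320*(-45) + 5*(-45)**2) = -6904 + (-4560 + 14400 + 5*2025) = -6904 + (-4560 + 14400 + 10125) = -6904 + 19965 = 13061)
(o(-52) + ((F + T(9)) + 12342))*(40708 + 2091) = (-52 + ((13061 + 88/9) + 12342))*(40708 + 2091) = (-52 + ((13061 + 88*(1/9)) + 12342))*42799 = (-52 + ((13061 + 88/9) + 12342))*42799 = (-52 + (117637/9 + 12342))*42799 = (-52 + 228715/9)*42799 = (228247/9)*42799 = 9768743353/9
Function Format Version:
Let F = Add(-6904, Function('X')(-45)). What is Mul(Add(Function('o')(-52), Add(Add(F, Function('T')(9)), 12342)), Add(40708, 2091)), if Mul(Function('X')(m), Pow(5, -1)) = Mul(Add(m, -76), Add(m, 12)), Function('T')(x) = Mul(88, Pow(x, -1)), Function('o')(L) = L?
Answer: Rational(9768743353, 9) ≈ 1.0854e+9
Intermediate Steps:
Function('X')(m) = Mul(5, Add(-76, m), Add(12, m)) (Function('X')(m) = Mul(5, Mul(Add(m, -76), Add(m, 12))) = Mul(5, Mul(Add(-76, m), Add(12, m))) = Mul(5, Add(-76, m), Add(12, m)))
F = 13061 (F = Add(-6904, Add(-4560, Mul(-320, -45), Mul(5, Pow(-45, 2)))) = Add(-6904, Add(-4560, 14400, Mul(5, 2025))) = Add(-6904, Add(-4560, 14400, 10125)) = Add(-6904, 19965) = 13061)
Mul(Add(Function('o')(-52), Add(Add(F, Function('T')(9)), 12342)), Add(40708, 2091)) = Mul(Add(-52, Add(Add(13061, Mul(88, Pow(9, -1))), 12342)), Add(40708, 2091)) = Mul(Add(-52, Add(Add(13061, Mul(88, Rational(1, 9))), 12342)), 42799) = Mul(Add(-52, Add(Add(13061, Rational(88, 9)), 12342)), 42799) = Mul(Add(-52, Add(Rational(117637, 9), 12342)), 42799) = Mul(Add(-52, Rational(228715, 9)), 42799) = Mul(Rational(228247, 9), 42799) = Rational(9768743353, 9)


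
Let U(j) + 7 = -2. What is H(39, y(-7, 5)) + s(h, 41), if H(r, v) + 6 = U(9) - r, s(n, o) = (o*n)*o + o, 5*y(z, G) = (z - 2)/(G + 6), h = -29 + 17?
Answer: -20185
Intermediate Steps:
U(j) = -9 (U(j) = -7 - 2 = -9)
h = -12
y(z, G) = (-2 + z)/(5*(6 + G)) (y(z, G) = ((z - 2)/(G + 6))/5 = ((-2 + z)/(6 + G))/5 = (-2 + z)/(5*(6 + G)))
s(n, o) = o + n*o² (s(n, o) = (n*o)*o + o = n*o² + o = o + n*o²)
H(r, v) = -15 - r (H(r, v) = -6 + (-9 - r) = -15 - r)
H(39, y(-7, 5)) + s(h, 41) = (-15 - 1*39) + 41*(1 - 12*41) = (-15 - 39) + 41*(1 - 492) = -54 + 41*(-491) = -54 - 20131 = -20185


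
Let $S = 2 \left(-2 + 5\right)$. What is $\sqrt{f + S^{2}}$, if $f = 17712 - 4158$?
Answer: $3 \sqrt{1510} \approx 116.58$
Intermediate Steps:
$S = 6$ ($S = 2 \cdot 3 = 6$)
$f = 13554$
$\sqrt{f + S^{2}} = \sqrt{13554 + 6^{2}} = \sqrt{13554 + 36} = \sqrt{13590} = 3 \sqrt{1510}$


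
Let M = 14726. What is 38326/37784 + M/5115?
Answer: 376222337/96632580 ≈ 3.8933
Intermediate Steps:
38326/37784 + M/5115 = 38326/37784 + 14726/5115 = 38326*(1/37784) + 14726*(1/5115) = 19163/18892 + 14726/5115 = 376222337/96632580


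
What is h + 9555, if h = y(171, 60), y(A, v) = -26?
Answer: 9529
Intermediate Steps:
h = -26
h + 9555 = -26 + 9555 = 9529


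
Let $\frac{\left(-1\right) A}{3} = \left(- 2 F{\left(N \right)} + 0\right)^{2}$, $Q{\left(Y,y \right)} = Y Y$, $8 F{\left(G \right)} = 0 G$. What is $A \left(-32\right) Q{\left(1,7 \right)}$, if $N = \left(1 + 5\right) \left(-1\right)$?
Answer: $0$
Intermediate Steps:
$N = -6$ ($N = 6 \left(-1\right) = -6$)
$F{\left(G \right)} = 0$ ($F{\left(G \right)} = \frac{0 G}{8} = \frac{1}{8} \cdot 0 = 0$)
$Q{\left(Y,y \right)} = Y^{2}$
$A = 0$ ($A = - 3 \left(\left(-2\right) 0 + 0\right)^{2} = - 3 \left(0 + 0\right)^{2} = - 3 \cdot 0^{2} = \left(-3\right) 0 = 0$)
$A \left(-32\right) Q{\left(1,7 \right)} = 0 \left(-32\right) 1^{2} = 0 \cdot 1 = 0$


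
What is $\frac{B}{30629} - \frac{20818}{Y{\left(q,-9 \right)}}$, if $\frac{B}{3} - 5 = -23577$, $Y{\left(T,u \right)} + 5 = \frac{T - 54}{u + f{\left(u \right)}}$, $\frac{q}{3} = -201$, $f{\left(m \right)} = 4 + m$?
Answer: $- \frac{8968393600}{17979223} \approx -498.82$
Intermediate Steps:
$q = -603$ ($q = 3 \left(-201\right) = -603$)
$Y{\left(T,u \right)} = -5 + \frac{-54 + T}{4 + 2 u}$ ($Y{\left(T,u \right)} = -5 + \frac{T - 54}{u + \left(4 + u\right)} = -5 + \frac{-54 + T}{4 + 2 u}$)
$B = -70716$ ($B = 15 + 3 \left(-23577\right) = 15 - 70731 = -70716$)
$\frac{B}{30629} - \frac{20818}{Y{\left(q,-9 \right)}} = - \frac{70716}{30629} - \frac{20818}{\frac{1}{2} \frac{1}{2 - 9} \left(-74 - 603 - -90\right)} = \left(-70716\right) \frac{1}{30629} - \frac{20818}{\frac{1}{2} \frac{1}{-7} \left(-74 - 603 + 90\right)} = - \frac{70716}{30629} - \frac{20818}{\frac{1}{2} \left(- \frac{1}{7}\right) \left(-587\right)} = - \frac{70716}{30629} - \frac{20818}{\frac{587}{14}} = - \frac{70716}{30629} - \frac{291452}{587} = - \frac{8968393600}{17979223}$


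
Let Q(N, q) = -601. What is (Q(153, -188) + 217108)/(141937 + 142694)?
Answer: 72169/94877 ≈ 0.76066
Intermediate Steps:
(Q(153, -188) + 217108)/(141937 + 142694) = (-601 + 217108)/(141937 + 142694) = 216507/284631 = 216507*(1/284631) = 72169/94877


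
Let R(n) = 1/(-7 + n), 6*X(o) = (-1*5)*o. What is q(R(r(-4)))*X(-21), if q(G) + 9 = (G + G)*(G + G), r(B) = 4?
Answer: -2695/18 ≈ -149.72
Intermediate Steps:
X(o) = -5*o/6 (X(o) = ((-1*5)*o)/6 = (-5*o)/6 = -5*o/6)
q(G) = -9 + 4*G² (q(G) = -9 + (G + G)*(G + G) = -9 + (2*G)*(2*G) = -9 + 4*G²)
q(R(r(-4)))*X(-21) = (-9 + 4*(1/(-7 + 4))²)*(-⅚*(-21)) = (-9 + 4*(1/(-3))²)*(35/2) = (-9 + 4*(-⅓)²)*(35/2) = (-9 + 4*(⅑))*(35/2) = (-9 + 4/9)*(35/2) = -77/9*35/2 = -2695/18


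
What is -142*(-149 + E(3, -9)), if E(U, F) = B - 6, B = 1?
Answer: 21868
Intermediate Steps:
E(U, F) = -5 (E(U, F) = 1 - 6 = -5)
-142*(-149 + E(3, -9)) = -142*(-149 - 5) = -142*(-154) = 21868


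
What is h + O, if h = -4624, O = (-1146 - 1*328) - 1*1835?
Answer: -7933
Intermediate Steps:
O = -3309 (O = (-1146 - 328) - 1835 = -1474 - 1835 = -3309)
h + O = -4624 - 3309 = -7933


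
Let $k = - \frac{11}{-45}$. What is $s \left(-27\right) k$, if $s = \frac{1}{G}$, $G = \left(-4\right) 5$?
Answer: $\frac{33}{100} \approx 0.33$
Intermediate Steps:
$G = -20$
$k = \frac{11}{45}$ ($k = \left(-11\right) \left(- \frac{1}{45}\right) = \frac{11}{45} \approx 0.24444$)
$s = - \frac{1}{20}$ ($s = \frac{1}{-20} = - \frac{1}{20} \approx -0.05$)
$s \left(-27\right) k = \left(- \frac{1}{20}\right) \left(-27\right) \frac{11}{45} = \frac{27}{20} \cdot \frac{11}{45} = \frac{33}{100}$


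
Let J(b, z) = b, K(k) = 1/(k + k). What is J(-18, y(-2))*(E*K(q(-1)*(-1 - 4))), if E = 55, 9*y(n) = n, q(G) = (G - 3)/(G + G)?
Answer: 99/2 ≈ 49.500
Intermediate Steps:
q(G) = (-3 + G)/(2*G) (q(G) = (-3 + G)/((2*G)) = (-3 + G)*(1/(2*G)) = (-3 + G)/(2*G))
y(n) = n/9
K(k) = 1/(2*k)
J(-18, y(-2))*(E*K(q(-1)*(-1 - 4))) = -990*1/(2*((((½)*(-3 - 1)/(-1))*(-1 - 4)))) = -990*1/(2*((((½)*(-1)*(-4))*(-5)))) = -990*1/(2*((2*(-5)))) = -990*(½)/(-10) = -990*(½)*(-⅒) = -990*(-1)/20 = -18*(-11/4) = 99/2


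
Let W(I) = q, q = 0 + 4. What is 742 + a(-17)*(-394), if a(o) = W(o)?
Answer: -834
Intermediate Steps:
q = 4
W(I) = 4
a(o) = 4
742 + a(-17)*(-394) = 742 + 4*(-394) = 742 - 1576 = -834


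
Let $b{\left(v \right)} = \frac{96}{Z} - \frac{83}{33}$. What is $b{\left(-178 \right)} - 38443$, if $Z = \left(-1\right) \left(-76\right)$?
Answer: $- \frac{24104546}{627} \approx -38444.0$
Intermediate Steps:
$Z = 76$
$b{\left(v \right)} = - \frac{785}{627}$ ($b{\left(v \right)} = \frac{96}{76} - \frac{83}{33} = 96 \cdot \frac{1}{76} - \frac{83}{33} = \frac{24}{19} - \frac{83}{33} = - \frac{785}{627}$)
$b{\left(-178 \right)} - 38443 = - \frac{785}{627} - 38443 = - \frac{24104546}{627}$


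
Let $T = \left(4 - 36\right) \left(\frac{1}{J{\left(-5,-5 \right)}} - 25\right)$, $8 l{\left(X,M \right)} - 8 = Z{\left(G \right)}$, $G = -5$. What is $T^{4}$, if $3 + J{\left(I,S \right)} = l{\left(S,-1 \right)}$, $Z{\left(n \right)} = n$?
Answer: $\frac{84626961775722496}{194481} \approx 4.3514 \cdot 10^{11}$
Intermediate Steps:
$l{\left(X,M \right)} = \frac{3}{8}$ ($l{\left(X,M \right)} = 1 + \frac{1}{8} \left(-5\right) = 1 - \frac{5}{8} = \frac{3}{8}$)
$J{\left(I,S \right)} = - \frac{21}{8}$ ($J{\left(I,S \right)} = -3 + \frac{3}{8} = - \frac{21}{8}$)
$T = \frac{17056}{21}$ ($T = \left(4 - 36\right) \left(\frac{1}{- \frac{21}{8}} - 25\right) = \left(4 - 36\right) \left(- \frac{8}{21} - 25\right) = \left(-32\right) \left(- \frac{533}{21}\right) = \frac{17056}{21} \approx 812.19$)
$T^{4} = \left(\frac{17056}{21}\right)^{4} = \frac{84626961775722496}{194481}$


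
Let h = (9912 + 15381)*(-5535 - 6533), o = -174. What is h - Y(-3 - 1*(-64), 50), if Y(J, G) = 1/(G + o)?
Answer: -37849254575/124 ≈ -3.0524e+8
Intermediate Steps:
Y(J, G) = 1/(-174 + G) (Y(J, G) = 1/(G - 174) = 1/(-174 + G))
h = -305235924 (h = 25293*(-12068) = -305235924)
h - Y(-3 - 1*(-64), 50) = -305235924 - 1/(-174 + 50) = -305235924 - 1/(-124) = -305235924 - 1*(-1/124) = -305235924 + 1/124 = -37849254575/124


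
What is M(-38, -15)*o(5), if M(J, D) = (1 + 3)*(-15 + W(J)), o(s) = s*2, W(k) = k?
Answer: -2120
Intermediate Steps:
o(s) = 2*s
M(J, D) = -60 + 4*J (M(J, D) = (1 + 3)*(-15 + J) = 4*(-15 + J) = -60 + 4*J)
M(-38, -15)*o(5) = (-60 + 4*(-38))*(2*5) = (-60 - 152)*10 = -212*10 = -2120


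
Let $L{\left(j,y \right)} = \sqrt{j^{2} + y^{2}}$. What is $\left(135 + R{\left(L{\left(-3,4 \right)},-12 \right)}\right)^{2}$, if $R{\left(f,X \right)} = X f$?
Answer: $5625$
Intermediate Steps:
$\left(135 + R{\left(L{\left(-3,4 \right)},-12 \right)}\right)^{2} = \left(135 - 12 \sqrt{\left(-3\right)^{2} + 4^{2}}\right)^{2} = \left(135 - 12 \sqrt{9 + 16}\right)^{2} = \left(135 - 12 \sqrt{25}\right)^{2} = \left(135 - 60\right)^{2} = 75^{2} = 5625$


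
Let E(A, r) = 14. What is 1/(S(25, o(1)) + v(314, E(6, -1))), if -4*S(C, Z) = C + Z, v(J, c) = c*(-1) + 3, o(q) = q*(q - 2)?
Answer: -1/17 ≈ -0.058824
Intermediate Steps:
o(q) = q*(-2 + q)
v(J, c) = 3 - c (v(J, c) = -c + 3 = 3 - c)
S(C, Z) = -C/4 - Z/4 (S(C, Z) = -(C + Z)/4 = -C/4 - Z/4)
1/(S(25, o(1)) + v(314, E(6, -1))) = 1/((-1/4*25 - (-2 + 1)/4) + (3 - 1*14)) = 1/((-25/4 - (-1)/4) + (3 - 14)) = 1/((-25/4 - 1/4*(-1)) - 11) = 1/((-25/4 + 1/4) - 11) = 1/(-6 - 11) = 1/(-17) = -1/17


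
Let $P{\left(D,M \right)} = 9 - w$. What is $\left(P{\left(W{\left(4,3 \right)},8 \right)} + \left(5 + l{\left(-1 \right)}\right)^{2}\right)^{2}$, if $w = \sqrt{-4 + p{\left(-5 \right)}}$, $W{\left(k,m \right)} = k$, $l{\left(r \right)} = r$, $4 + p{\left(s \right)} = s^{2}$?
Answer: $\left(25 - \sqrt{17}\right)^{2} \approx 435.84$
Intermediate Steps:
$p{\left(s \right)} = -4 + s^{2}$
$w = \sqrt{17}$ ($w = \sqrt{-4 - \left(4 - \left(-5\right)^{2}\right)} = \sqrt{-4 + \left(-4 + 25\right)} = \sqrt{-4 + 21} = \sqrt{17} \approx 4.1231$)
$P{\left(D,M \right)} = 9 - \sqrt{17}$
$\left(P{\left(W{\left(4,3 \right)},8 \right)} + \left(5 + l{\left(-1 \right)}\right)^{2}\right)^{2} = \left(\left(9 - \sqrt{17}\right) + \left(5 - 1\right)^{2}\right)^{2} = \left(\left(9 - \sqrt{17}\right) + 4^{2}\right)^{2} = \left(\left(9 - \sqrt{17}\right) + 16\right)^{2} = \left(25 - \sqrt{17}\right)^{2}$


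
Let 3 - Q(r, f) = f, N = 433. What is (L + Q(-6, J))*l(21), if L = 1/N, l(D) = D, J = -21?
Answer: 218253/433 ≈ 504.05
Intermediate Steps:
Q(r, f) = 3 - f
L = 1/433 ≈ 0.0023095
(L + Q(-6, J))*l(21) = (1/433 + (3 - 1*(-21)))*21 = (1/433 + (3 + 21))*21 = (1/433 + 24)*21 = (10393/433)*21 = 218253/433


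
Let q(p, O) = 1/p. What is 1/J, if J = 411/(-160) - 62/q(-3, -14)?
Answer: 160/29349 ≈ 0.0054516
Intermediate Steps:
J = 29349/160 (J = 411/(-160) - 62/(1/(-3)) = 411*(-1/160) - 62/(-⅓) = -411/160 - 62*(-3) = -411/160 + 186 = 29349/160 ≈ 183.43)
1/J = 1/(29349/160) = 160/29349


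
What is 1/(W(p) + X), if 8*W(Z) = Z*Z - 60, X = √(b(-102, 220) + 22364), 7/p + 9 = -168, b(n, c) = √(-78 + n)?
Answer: 250632/(-1879691 + 250632*√2*√(11182 + 3*I*√5)) ≈ 0.00704 - 2.2232e-6*I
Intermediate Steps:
p = -7/177 (p = 7/(-9 - 168) = 7/(-177) = 7*(-1/177) = -7/177 ≈ -0.039548)
X = √(22364 + 6*I*√5) (X = √(√(-78 - 102) + 22364) = √(√(-180) + 22364) = √(6*I*√5 + 22364) = √(22364 + 6*I*√5) ≈ 149.55 + 0.0449*I)
W(Z) = -15/2 + Z²/8 (W(Z) = (Z*Z - 60)/8 = (Z² - 60)/8 = (-60 + Z²)/8 = -15/2 + Z²/8)
1/(W(p) + X) = 1/((-15/2 + (-7/177)²/8) + √(22364 + 6*I*√5)) = 1/((-15/2 + (⅛)*(49/31329)) + √(22364 + 6*I*√5)) = 1/((-15/2 + 49/250632) + √(22364 + 6*I*√5)) = 1/(-1879691/250632 + √(22364 + 6*I*√5))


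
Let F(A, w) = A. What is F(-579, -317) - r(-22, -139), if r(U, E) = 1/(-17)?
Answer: -9842/17 ≈ -578.94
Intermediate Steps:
r(U, E) = -1/17
F(-579, -317) - r(-22, -139) = -579 - 1*(-1/17) = -579 + 1/17 = -9842/17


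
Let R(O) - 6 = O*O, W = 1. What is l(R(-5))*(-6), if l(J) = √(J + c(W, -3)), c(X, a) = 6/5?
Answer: -6*√805/5 ≈ -34.047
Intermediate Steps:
R(O) = 6 + O² (R(O) = 6 + O*O = 6 + O²)
c(X, a) = 6/5 (c(X, a) = 6*(⅕) = 6/5)
l(J) = √(6/5 + J) (l(J) = √(J + 6/5) = √(6/5 + J))
l(R(-5))*(-6) = (√(30 + 25*(6 + (-5)²))/5)*(-6) = (√(30 + 25*(6 + 25))/5)*(-6) = (√(30 + 25*31)/5)*(-6) = (√(30 + 775)/5)*(-6) = (√805/5)*(-6) = -6*√805/5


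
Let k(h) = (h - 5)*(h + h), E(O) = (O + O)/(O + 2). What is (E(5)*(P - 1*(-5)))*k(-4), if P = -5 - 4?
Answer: -2880/7 ≈ -411.43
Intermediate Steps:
E(O) = 2*O/(2 + O) (E(O) = (2*O)/(2 + O) = 2*O/(2 + O))
P = -9
k(h) = 2*h*(-5 + h) (k(h) = (-5 + h)*(2*h) = 2*h*(-5 + h))
(E(5)*(P - 1*(-5)))*k(-4) = ((2*5/(2 + 5))*(-9 - 1*(-5)))*(2*(-4)*(-5 - 4)) = ((2*5/7)*(-9 + 5))*(2*(-4)*(-9)) = ((2*5*(1/7))*(-4))*72 = ((10/7)*(-4))*72 = -40/7*72 = -2880/7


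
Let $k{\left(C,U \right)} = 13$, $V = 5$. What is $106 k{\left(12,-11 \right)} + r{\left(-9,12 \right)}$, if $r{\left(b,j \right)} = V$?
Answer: $1383$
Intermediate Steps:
$r{\left(b,j \right)} = 5$
$106 k{\left(12,-11 \right)} + r{\left(-9,12 \right)} = 106 \cdot 13 + 5 = 1378 + 5 = 1383$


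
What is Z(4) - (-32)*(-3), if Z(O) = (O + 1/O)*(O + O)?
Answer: -62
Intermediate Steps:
Z(O) = 2*O*(O + 1/O) (Z(O) = (O + 1/O)*(2*O) = 2*O*(O + 1/O))
Z(4) - (-32)*(-3) = (2 + 2*4²) - (-32)*(-3) = (2 + 2*16) - 1*96 = (2 + 32) - 96 = 34 - 96 = -62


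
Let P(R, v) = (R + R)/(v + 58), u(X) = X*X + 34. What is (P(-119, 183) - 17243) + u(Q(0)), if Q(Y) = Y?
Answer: -4147607/241 ≈ -17210.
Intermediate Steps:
u(X) = 34 + X² (u(X) = X² + 34 = 34 + X²)
P(R, v) = 2*R/(58 + v) (P(R, v) = (2*R)/(58 + v) = 2*R/(58 + v))
(P(-119, 183) - 17243) + u(Q(0)) = (2*(-119)/(58 + 183) - 17243) + (34 + 0²) = (2*(-119)/241 - 17243) + (34 + 0) = (2*(-119)*(1/241) - 17243) + 34 = (-238/241 - 17243) + 34 = -4155801/241 + 34 = -4147607/241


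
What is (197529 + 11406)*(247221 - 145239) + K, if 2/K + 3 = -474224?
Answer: 10104643573861588/474227 ≈ 2.1308e+10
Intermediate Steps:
K = -2/474227 (K = 2/(-3 - 474224) = 2/(-474227) = 2*(-1/474227) = -2/474227 ≈ -4.2174e-6)
(197529 + 11406)*(247221 - 145239) + K = (197529 + 11406)*(247221 - 145239) - 2/474227 = 208935*101982 - 2/474227 = 21307609170 - 2/474227 = 10104643573861588/474227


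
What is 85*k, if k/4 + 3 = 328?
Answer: 110500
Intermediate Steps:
k = 1300 (k = -12 + 4*328 = -12 + 1312 = 1300)
85*k = 85*1300 = 110500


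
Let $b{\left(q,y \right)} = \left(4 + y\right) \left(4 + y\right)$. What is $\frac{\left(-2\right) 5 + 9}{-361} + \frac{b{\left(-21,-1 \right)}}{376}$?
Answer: $\frac{3625}{135736} \approx 0.026706$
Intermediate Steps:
$b{\left(q,y \right)} = \left(4 + y\right)^{2}$
$\frac{\left(-2\right) 5 + 9}{-361} + \frac{b{\left(-21,-1 \right)}}{376} = \frac{\left(-2\right) 5 + 9}{-361} + \frac{\left(4 - 1\right)^{2}}{376} = \left(-10 + 9\right) \left(- \frac{1}{361}\right) + 3^{2} \cdot \frac{1}{376} = \left(-1\right) \left(- \frac{1}{361}\right) + 9 \cdot \frac{1}{376} = \frac{1}{361} + \frac{9}{376} = \frac{3625}{135736}$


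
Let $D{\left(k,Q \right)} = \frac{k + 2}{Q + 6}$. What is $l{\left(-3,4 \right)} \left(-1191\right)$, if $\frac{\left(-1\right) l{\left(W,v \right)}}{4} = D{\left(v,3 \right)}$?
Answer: $3176$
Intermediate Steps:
$D{\left(k,Q \right)} = \frac{2 + k}{6 + Q}$
$l{\left(W,v \right)} = - \frac{8}{9} - \frac{4 v}{9}$ ($l{\left(W,v \right)} = - 4 \frac{2 + v}{6 + 3} = - 4 \frac{2 + v}{9} = - 4 \left(\frac{2}{9} + \frac{v}{9}\right) = - \frac{8}{9} - \frac{4 v}{9}$)
$l{\left(-3,4 \right)} \left(-1191\right) = \left(- \frac{8}{9} - \frac{16}{9}\right) \left(-1191\right) = \left(- \frac{8}{3}\right) \left(-1191\right) = 3176$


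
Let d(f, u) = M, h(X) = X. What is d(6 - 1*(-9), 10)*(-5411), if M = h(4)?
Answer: -21644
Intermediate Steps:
M = 4
d(f, u) = 4
d(6 - 1*(-9), 10)*(-5411) = 4*(-5411) = -21644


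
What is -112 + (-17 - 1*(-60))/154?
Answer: -17205/154 ≈ -111.72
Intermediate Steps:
-112 + (-17 - 1*(-60))/154 = -112 + (-17 + 60)/154 = -112 + (1/154)*43 = -112 + 43/154 = -17205/154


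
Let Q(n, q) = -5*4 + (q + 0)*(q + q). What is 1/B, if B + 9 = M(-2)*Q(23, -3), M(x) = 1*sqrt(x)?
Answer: I/(-9*I + 2*sqrt(2)) ≈ -0.10112 + 0.03178*I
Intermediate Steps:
M(x) = sqrt(x)
Q(n, q) = -20 + 2*q**2 (Q(n, q) = -20 + q*(2*q) = -20 + 2*q**2)
B = -9 - 2*I*sqrt(2) (B = -9 + sqrt(-2)*(-20 + 2*(-3)**2) = -9 + (I*sqrt(2))*(-20 + 2*9) = -9 + (I*sqrt(2))*(-20 + 18) = -9 + (I*sqrt(2))*(-2) = -9 - 2*I*sqrt(2) ≈ -9.0 - 2.8284*I)
1/B = 1/(-9 - 2*I*sqrt(2))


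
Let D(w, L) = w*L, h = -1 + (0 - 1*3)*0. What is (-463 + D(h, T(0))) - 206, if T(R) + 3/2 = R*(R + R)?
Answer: -1335/2 ≈ -667.50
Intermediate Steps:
h = -1 (h = -1 + (0 - 3)*0 = -1 - 3*0 = -1 + 0 = -1)
T(R) = -3/2 + 2*R**2 (T(R) = -3/2 + R*(R + R) = -3/2 + R*(2*R) = -3/2 + 2*R**2)
D(w, L) = L*w
(-463 + D(h, T(0))) - 206 = (-463 + (-3/2 + 2*0**2)*(-1)) - 206 = (-463 + (-3/2 + 2*0)*(-1)) - 206 = (-463 + (-3/2 + 0)*(-1)) - 206 = (-463 - 3/2*(-1)) - 206 = (-463 + 3/2) - 206 = -923/2 - 206 = -1335/2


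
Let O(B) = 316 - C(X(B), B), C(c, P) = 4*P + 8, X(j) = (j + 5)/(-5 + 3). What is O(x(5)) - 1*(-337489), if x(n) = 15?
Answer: 337737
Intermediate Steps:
X(j) = -5/2 - j/2 (X(j) = (5 + j)/(-2) = (5 + j)*(-1/2) = -5/2 - j/2)
C(c, P) = 8 + 4*P
O(B) = 308 - 4*B (O(B) = 316 - (8 + 4*B) = 316 + (-8 - 4*B) = 308 - 4*B)
O(x(5)) - 1*(-337489) = (308 - 4*15) - 1*(-337489) = (308 - 60) + 337489 = 248 + 337489 = 337737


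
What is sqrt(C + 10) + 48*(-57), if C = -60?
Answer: -2736 + 5*I*sqrt(2) ≈ -2736.0 + 7.0711*I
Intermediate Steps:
sqrt(C + 10) + 48*(-57) = sqrt(-60 + 10) + 48*(-57) = sqrt(-50) - 2736 = 5*I*sqrt(2) - 2736 = -2736 + 5*I*sqrt(2)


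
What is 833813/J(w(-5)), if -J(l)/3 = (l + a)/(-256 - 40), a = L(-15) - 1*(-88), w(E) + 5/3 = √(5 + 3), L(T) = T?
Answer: 13204262668/11431 - 370212972*√2/11431 ≈ 1.1093e+6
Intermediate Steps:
w(E) = -5/3 + 2*√2 (w(E) = -5/3 + √(5 + 3) = -5/3 + √8 = -5/3 + 2*√2)
a = 73 (a = -15 - 1*(-88) = -15 + 88 = 73)
J(l) = 219/296 + 3*l/296 (J(l) = -3*(l + 73)/(-256 - 40) = -3*(73 + l)/(-296) = -3*(73 + l)*(-1)/296 = -3*(-73/296 - l/296) = 219/296 + 3*l/296)
833813/J(w(-5)) = 833813/(219/296 + 3*(-5/3 + 2*√2)/296) = 833813/(219/296 + (-5/296 + 3*√2/148)) = 833813/(107/148 + 3*√2/148)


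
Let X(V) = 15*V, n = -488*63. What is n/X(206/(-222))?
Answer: 1137528/515 ≈ 2208.8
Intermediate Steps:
n = -30744
n/X(206/(-222)) = -30744/(15*(206/(-222))) = -30744/(15*(206*(-1/222))) = -30744/(15*(-103/111)) = -30744/(-515/37) = -30744*(-37/515) = 1137528/515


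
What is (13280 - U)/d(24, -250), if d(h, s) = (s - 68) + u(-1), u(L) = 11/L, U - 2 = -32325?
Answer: -45603/329 ≈ -138.61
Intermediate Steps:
U = -32323 (U = 2 - 32325 = -32323)
d(h, s) = -79 + s (d(h, s) = (s - 68) + 11/(-1) = (-68 + s) + 11*(-1) = (-68 + s) - 11 = -79 + s)
(13280 - U)/d(24, -250) = (13280 - 1*(-32323))/(-79 - 250) = (13280 + 32323)/(-329) = 45603*(-1/329) = -45603/329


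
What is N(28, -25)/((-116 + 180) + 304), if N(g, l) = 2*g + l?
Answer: 31/368 ≈ 0.084239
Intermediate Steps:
N(g, l) = l + 2*g
N(28, -25)/((-116 + 180) + 304) = (-25 + 2*28)/((-116 + 180) + 304) = (-25 + 56)/(64 + 304) = 31/368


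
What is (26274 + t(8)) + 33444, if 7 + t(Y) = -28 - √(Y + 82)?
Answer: 59683 - 3*√10 ≈ 59674.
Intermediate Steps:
t(Y) = -35 - √(82 + Y) (t(Y) = -7 + (-28 - √(Y + 82)) = -7 + (-28 - √(82 + Y)) = -35 - √(82 + Y))
(26274 + t(8)) + 33444 = (26274 + (-35 - √(82 + 8))) + 33444 = (26274 + (-35 - √90)) + 33444 = (26274 + (-35 - 3*√10)) + 33444 = (26239 - 3*√10) + 33444 = 59683 - 3*√10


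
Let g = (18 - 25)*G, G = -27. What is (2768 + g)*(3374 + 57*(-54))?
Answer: 875272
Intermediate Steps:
g = 189 (g = (18 - 25)*(-27) = -7*(-27) = 189)
(2768 + g)*(3374 + 57*(-54)) = (2768 + 189)*(3374 + 57*(-54)) = 2957*(3374 - 3078) = 2957*296 = 875272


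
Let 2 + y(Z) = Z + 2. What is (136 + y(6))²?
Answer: 20164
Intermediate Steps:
y(Z) = Z (y(Z) = -2 + (Z + 2) = -2 + (2 + Z) = Z)
(136 + y(6))² = (136 + 6)² = 142² = 20164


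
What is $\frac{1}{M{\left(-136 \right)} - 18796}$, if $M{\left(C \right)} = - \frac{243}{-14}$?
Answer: $- \frac{14}{262901} \approx -5.3252 \cdot 10^{-5}$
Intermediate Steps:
$M{\left(C \right)} = \frac{243}{14}$ ($M{\left(C \right)} = \left(-243\right) \left(- \frac{1}{14}\right) = \frac{243}{14}$)
$\frac{1}{M{\left(-136 \right)} - 18796} = \frac{1}{\frac{243}{14} - 18796} = \frac{1}{- \frac{262901}{14}} = - \frac{14}{262901}$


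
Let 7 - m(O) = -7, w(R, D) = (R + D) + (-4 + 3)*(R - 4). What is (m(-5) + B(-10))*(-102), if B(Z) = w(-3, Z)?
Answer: -816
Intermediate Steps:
w(R, D) = 4 + D (w(R, D) = (D + R) - (-4 + R) = (D + R) + (4 - R) = 4 + D)
B(Z) = 4 + Z
m(O) = 14 (m(O) = 7 - 1*(-7) = 7 + 7 = 14)
(m(-5) + B(-10))*(-102) = (14 + (4 - 10))*(-102) = (14 - 6)*(-102) = 8*(-102) = -816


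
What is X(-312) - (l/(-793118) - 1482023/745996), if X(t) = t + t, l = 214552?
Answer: -183931073898983/295831427764 ≈ -621.74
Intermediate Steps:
X(t) = 2*t
X(-312) - (l/(-793118) - 1482023/745996) = 2*(-312) - (214552/(-793118) - 1482023/745996) = -624 - (214552*(-1/793118) - 1482023*1/745996) = -624 - (-107276/396559 - 1482023/745996) = -624 - 1*(-667737025753/295831427764) = -624 + 667737025753/295831427764 = -183931073898983/295831427764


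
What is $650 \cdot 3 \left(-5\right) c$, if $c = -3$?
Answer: $29250$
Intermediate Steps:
$650 \cdot 3 \left(-5\right) c = 650 \cdot 3 \left(-5\right) \left(-3\right) = 650 \left(\left(-15\right) \left(-3\right)\right) = 650 \cdot 45 = 29250$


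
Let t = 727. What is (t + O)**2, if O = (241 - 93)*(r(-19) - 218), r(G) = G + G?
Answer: 1380939921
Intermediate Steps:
r(G) = 2*G
O = -37888 (O = (241 - 93)*(2*(-19) - 218) = 148*(-38 - 218) = 148*(-256) = -37888)
(t + O)**2 = (727 - 37888)**2 = (-37161)**2 = 1380939921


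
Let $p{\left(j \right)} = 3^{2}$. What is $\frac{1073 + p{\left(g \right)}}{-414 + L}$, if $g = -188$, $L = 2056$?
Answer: $\frac{541}{821} \approx 0.65895$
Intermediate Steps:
$p{\left(j \right)} = 9$
$\frac{1073 + p{\left(g \right)}}{-414 + L} = \frac{1073 + 9}{-414 + 2056} = \frac{1082}{1642} = 1082 \cdot \frac{1}{1642} = \frac{541}{821}$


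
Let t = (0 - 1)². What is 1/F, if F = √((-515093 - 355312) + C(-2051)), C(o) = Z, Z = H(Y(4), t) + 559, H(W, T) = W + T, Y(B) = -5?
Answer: -I*√3866/57990 ≈ -0.0010722*I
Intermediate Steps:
t = 1 (t = (-1)² = 1)
H(W, T) = T + W
Z = 555 (Z = (1 - 5) + 559 = -4 + 559 = 555)
C(o) = 555
F = 15*I*√3866 (F = √((-515093 - 355312) + 555) = √(-870405 + 555) = √(-869850) = 15*I*√3866 ≈ 932.66*I)
1/F = 1/(15*I*√3866) = -I*√3866/57990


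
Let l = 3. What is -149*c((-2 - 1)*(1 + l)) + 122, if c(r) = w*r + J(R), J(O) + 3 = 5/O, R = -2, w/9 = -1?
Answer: -30301/2 ≈ -15151.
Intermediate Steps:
w = -9 (w = 9*(-1) = -9)
J(O) = -3 + 5/O
c(r) = -11/2 - 9*r (c(r) = -9*r + (-3 + 5/(-2)) = -9*r + (-3 + 5*(-½)) = -9*r + (-3 - 5/2) = -9*r - 11/2 = -11/2 - 9*r)
-149*c((-2 - 1)*(1 + l)) + 122 = -149*(-11/2 - 9*(-2 - 1)*(1 + 3)) + 122 = -149*(-11/2 - (-27)*4) + 122 = -149*(-11/2 - 9*(-12)) + 122 = -149*(-11/2 + 108) + 122 = -149*205/2 + 122 = -30545/2 + 122 = -30301/2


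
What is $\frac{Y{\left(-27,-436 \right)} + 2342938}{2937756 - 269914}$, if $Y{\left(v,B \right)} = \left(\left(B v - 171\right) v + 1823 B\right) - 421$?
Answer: $\frac{617231}{1333921} \approx 0.46272$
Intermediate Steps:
$Y{\left(v,B \right)} = -421 + 1823 B + v \left(-171 + B v\right)$ ($Y{\left(v,B \right)} = \left(\left(-171 + B v\right) v + 1823 B\right) - 421 = \left(v \left(-171 + B v\right) + 1823 B\right) - 421 = \left(1823 B + v \left(-171 + B v\right)\right) - 421 = -421 + 1823 B + v \left(-171 + B v\right)$)
$\frac{Y{\left(-27,-436 \right)} + 2342938}{2937756 - 269914} = \frac{\left(-421 - -4617 + 1823 \left(-436\right) - 436 \left(-27\right)^{2}\right) + 2342938}{2937756 - 269914} = \frac{\left(-421 + 4617 - 794828 - 317844\right) + 2342938}{2667842} = \left(\left(-421 + 4617 - 794828 - 317844\right) + 2342938\right) \frac{1}{2667842} = \left(-1108476 + 2342938\right) \frac{1}{2667842} = 1234462 \cdot \frac{1}{2667842} = \frac{617231}{1333921}$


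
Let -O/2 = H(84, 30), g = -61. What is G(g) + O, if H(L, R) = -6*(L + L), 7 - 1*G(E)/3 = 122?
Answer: 1671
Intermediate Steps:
G(E) = -345 (G(E) = 21 - 3*122 = 21 - 366 = -345)
H(L, R) = -12*L
O = 2016 (O = -(-24)*84 = -2*(-1008) = 2016)
G(g) + O = -345 + 2016 = 1671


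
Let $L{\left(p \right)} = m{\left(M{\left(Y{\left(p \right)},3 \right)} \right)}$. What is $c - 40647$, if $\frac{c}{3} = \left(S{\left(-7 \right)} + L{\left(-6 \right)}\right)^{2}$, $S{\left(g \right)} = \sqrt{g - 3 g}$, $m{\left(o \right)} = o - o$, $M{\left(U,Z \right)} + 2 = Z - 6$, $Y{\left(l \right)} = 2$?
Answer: $-40605$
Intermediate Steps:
$M{\left(U,Z \right)} = -8 + Z$ ($M{\left(U,Z \right)} = -2 + \left(Z - 6\right) = -2 + \left(-6 + Z\right) = -8 + Z$)
$m{\left(o \right)} = 0$
$S{\left(g \right)} = \sqrt{2} \sqrt{- g}$ ($S{\left(g \right)} = \sqrt{- 2 g} = \sqrt{2} \sqrt{- g}$)
$L{\left(p \right)} = 0$
$c = 42$ ($c = 3 \left(\sqrt{2} \sqrt{\left(-1\right) \left(-7\right)} + 0\right)^{2} = 3 \left(\sqrt{2} \sqrt{7} + 0\right)^{2} = 3 \left(\sqrt{14} + 0\right)^{2} = 3 \left(\sqrt{14}\right)^{2} = 3 \cdot 14 = 42$)
$c - 40647 = 42 - 40647 = -40605$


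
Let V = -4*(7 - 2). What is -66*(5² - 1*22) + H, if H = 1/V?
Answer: -3961/20 ≈ -198.05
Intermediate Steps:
V = -20 (V = -4*5 = -20)
H = -1/20 (H = 1/(-20) = -1/20 ≈ -0.050000)
-66*(5² - 1*22) + H = -66*(5² - 1*22) - 1/20 = -66*(25 - 22) - 1/20 = -66*3 - 1/20 = -198 - 1/20 = -3961/20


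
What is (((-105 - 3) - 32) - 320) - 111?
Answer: -571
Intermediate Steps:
(((-105 - 3) - 32) - 320) - 111 = ((-108 - 32) - 320) - 111 = (-140 - 320) - 111 = -460 - 111 = -571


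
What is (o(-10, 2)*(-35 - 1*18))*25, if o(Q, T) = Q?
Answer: 13250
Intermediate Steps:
(o(-10, 2)*(-35 - 1*18))*25 = -10*(-35 - 1*18)*25 = -10*(-35 - 18)*25 = -10*(-53)*25 = 530*25 = 13250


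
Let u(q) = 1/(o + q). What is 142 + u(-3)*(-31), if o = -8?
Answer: 1593/11 ≈ 144.82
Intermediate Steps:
u(q) = 1/(-8 + q)
142 + u(-3)*(-31) = 142 - 31/(-8 - 3) = 142 - 31/(-11) = 142 - 1/11*(-31) = 142 + 31/11 = 1593/11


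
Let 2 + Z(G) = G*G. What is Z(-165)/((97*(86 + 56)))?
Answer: 27223/13774 ≈ 1.9764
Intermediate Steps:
Z(G) = -2 + G² (Z(G) = -2 + G*G = -2 + G²)
Z(-165)/((97*(86 + 56))) = (-2 + (-165)²)/((97*(86 + 56))) = (-2 + 27225)/((97*142)) = 27223/13774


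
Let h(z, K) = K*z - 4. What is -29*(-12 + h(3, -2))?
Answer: 638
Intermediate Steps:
h(z, K) = -4 + K*z
-29*(-12 + h(3, -2)) = -29*(-12 + (-4 - 2*3)) = -29*(-12 + (-4 - 6)) = -29*(-12 - 10) = -29*(-22) = 638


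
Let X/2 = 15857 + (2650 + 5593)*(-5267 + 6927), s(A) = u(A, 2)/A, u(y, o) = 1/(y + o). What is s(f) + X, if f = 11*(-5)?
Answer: 79866551711/2915 ≈ 2.7398e+7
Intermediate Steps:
u(y, o) = 1/(o + y)
f = -55
s(A) = 1/(A*(2 + A)) (s(A) = 1/((2 + A)*A) = 1/(A*(2 + A)))
X = 27398474 (X = 2*(15857 + (2650 + 5593)*(-5267 + 6927)) = 2*(15857 + 8243*1660) = 2*(15857 + 13683380) = 2*13699237 = 27398474)
s(f) + X = 1/((-55)*(2 - 55)) + 27398474 = -1/55/(-53) + 27398474 = -1/55*(-1/53) + 27398474 = 1/2915 + 27398474 = 79866551711/2915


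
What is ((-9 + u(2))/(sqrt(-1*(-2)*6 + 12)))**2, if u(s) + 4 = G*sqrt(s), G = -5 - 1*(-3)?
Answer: 59/8 + 13*sqrt(2)/6 ≈ 10.439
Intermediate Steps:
G = -2 (G = -5 + 3 = -2)
u(s) = -4 - 2*sqrt(s)
((-9 + u(2))/(sqrt(-1*(-2)*6 + 12)))**2 = ((-9 + (-4 - 2*sqrt(2)))/(sqrt(-1*(-2)*6 + 12)))**2 = ((-13 - 2*sqrt(2))/(sqrt(2*6 + 12)))**2 = ((-13 - 2*sqrt(2))/(sqrt(12 + 12)))**2 = ((-13 - 2*sqrt(2))/(sqrt(24)))**2 = ((-13 - 2*sqrt(2))/((2*sqrt(6))))**2 = ((sqrt(6)/12)*(-13 - 2*sqrt(2)))**2 = (sqrt(6)*(-13 - 2*sqrt(2))/12)**2 = (-13 - 2*sqrt(2))**2/24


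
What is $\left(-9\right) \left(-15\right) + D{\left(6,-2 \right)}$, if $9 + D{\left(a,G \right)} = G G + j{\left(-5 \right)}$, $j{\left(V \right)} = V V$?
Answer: $155$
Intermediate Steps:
$j{\left(V \right)} = V^{2}$
$D{\left(a,G \right)} = 16 + G^{2}$ ($D{\left(a,G \right)} = -9 + \left(G G + \left(-5\right)^{2}\right) = -9 + \left(G^{2} + 25\right) = -9 + \left(25 + G^{2}\right) = 16 + G^{2}$)
$\left(-9\right) \left(-15\right) + D{\left(6,-2 \right)} = \left(-9\right) \left(-15\right) + \left(16 + \left(-2\right)^{2}\right) = 135 + \left(16 + 4\right) = 135 + 20 = 155$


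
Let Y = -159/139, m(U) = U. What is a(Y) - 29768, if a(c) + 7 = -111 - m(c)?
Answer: -4153995/139 ≈ -29885.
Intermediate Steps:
Y = -159/139 (Y = -159*1/139 = -159/139 ≈ -1.1439)
a(c) = -118 - c (a(c) = -7 + (-111 - c) = -118 - c)
a(Y) - 29768 = (-118 - 1*(-159/139)) - 29768 = (-118 + 159/139) - 29768 = -16243/139 - 29768 = -4153995/139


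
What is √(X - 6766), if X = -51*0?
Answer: I*√6766 ≈ 82.256*I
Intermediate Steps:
X = 0
√(X - 6766) = √(0 - 6766) = √(-6766) = I*√6766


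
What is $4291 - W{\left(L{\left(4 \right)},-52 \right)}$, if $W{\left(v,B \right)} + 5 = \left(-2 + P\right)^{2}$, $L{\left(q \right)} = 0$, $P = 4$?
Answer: $4292$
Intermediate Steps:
$W{\left(v,B \right)} = -1$ ($W{\left(v,B \right)} = -5 + \left(-2 + 4\right)^{2} = -5 + 2^{2} = -5 + 4 = -1$)
$4291 - W{\left(L{\left(4 \right)},-52 \right)} = 4291 - -1 = 4291 + 1 = 4292$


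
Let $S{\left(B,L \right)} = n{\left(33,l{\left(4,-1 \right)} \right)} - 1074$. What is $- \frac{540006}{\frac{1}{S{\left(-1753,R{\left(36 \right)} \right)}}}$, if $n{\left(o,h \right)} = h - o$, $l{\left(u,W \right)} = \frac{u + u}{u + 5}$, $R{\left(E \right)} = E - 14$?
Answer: $\frac{1791919910}{3} \approx 5.9731 \cdot 10^{8}$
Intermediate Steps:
$R{\left(E \right)} = -14 + E$
$l{\left(u,W \right)} = \frac{2 u}{5 + u}$
$S{\left(B,L \right)} = - \frac{9955}{9}$ ($S{\left(B,L \right)} = \left(2 \cdot 4 \frac{1}{5 + 4} - 33\right) - 1074 = \left(2 \cdot 4 \cdot \frac{1}{9} - 33\right) - 1074 = \left(\frac{8}{9} - 33\right) - 1074 = - \frac{289}{9} - 1074 = - \frac{9955}{9}$)
$- \frac{540006}{\frac{1}{S{\left(-1753,R{\left(36 \right)} \right)}}} = - \frac{540006}{\frac{1}{- \frac{9955}{9}}} = - \frac{540006}{- \frac{9}{9955}} = \left(-540006\right) \left(- \frac{9955}{9}\right) = \frac{1791919910}{3}$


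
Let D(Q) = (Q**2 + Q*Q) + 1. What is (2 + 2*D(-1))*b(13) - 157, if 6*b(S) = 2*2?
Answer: -455/3 ≈ -151.67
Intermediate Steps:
D(Q) = 1 + 2*Q**2 (D(Q) = (Q**2 + Q**2) + 1 = 2*Q**2 + 1 = 1 + 2*Q**2)
b(S) = 2/3 (b(S) = (2*2)/6 = (1/6)*4 = 2/3)
(2 + 2*D(-1))*b(13) - 157 = (2 + 2*(1 + 2*(-1)**2))*(2/3) - 157 = (2 + 2*(1 + 2*1))*(2/3) - 157 = (2 + 2*(1 + 2))*(2/3) - 157 = (2 + 2*3)*(2/3) - 157 = (2 + 6)*(2/3) - 157 = 8*(2/3) - 157 = 16/3 - 157 = -455/3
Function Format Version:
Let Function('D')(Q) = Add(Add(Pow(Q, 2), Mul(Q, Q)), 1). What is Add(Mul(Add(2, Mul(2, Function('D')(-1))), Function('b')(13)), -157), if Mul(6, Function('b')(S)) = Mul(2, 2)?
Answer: Rational(-455, 3) ≈ -151.67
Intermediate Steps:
Function('D')(Q) = Add(1, Mul(2, Pow(Q, 2))) (Function('D')(Q) = Add(Add(Pow(Q, 2), Pow(Q, 2)), 1) = Add(Mul(2, Pow(Q, 2)), 1) = Add(1, Mul(2, Pow(Q, 2))))
Function('b')(S) = Rational(2, 3) (Function('b')(S) = Mul(Rational(1, 6), Mul(2, 2)) = Mul(Rational(1, 6), 4) = Rational(2, 3))
Add(Mul(Add(2, Mul(2, Function('D')(-1))), Function('b')(13)), -157) = Add(Mul(Add(2, Mul(2, Add(1, Mul(2, Pow(-1, 2))))), Rational(2, 3)), -157) = Add(Mul(Add(2, Mul(2, Add(1, Mul(2, 1)))), Rational(2, 3)), -157) = Add(Mul(Add(2, Mul(2, Add(1, 2))), Rational(2, 3)), -157) = Add(Mul(Add(2, Mul(2, 3)), Rational(2, 3)), -157) = Add(Mul(Add(2, 6), Rational(2, 3)), -157) = Add(Mul(8, Rational(2, 3)), -157) = Add(Rational(16, 3), -157) = Rational(-455, 3)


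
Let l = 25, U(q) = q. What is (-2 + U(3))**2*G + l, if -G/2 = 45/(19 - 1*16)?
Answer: -5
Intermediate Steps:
G = -30 (G = -90/(19 - 1*16) = -90/(19 - 16) = -90/3 = -2*15 = -30)
(-2 + U(3))**2*G + l = (-2 + 3)**2*(-30) + 25 = 1**2*(-30) + 25 = 1*(-30) + 25 = -30 + 25 = -5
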